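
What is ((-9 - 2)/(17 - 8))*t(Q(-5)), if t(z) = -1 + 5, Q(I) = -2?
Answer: -44/9 ≈ -4.8889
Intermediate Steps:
t(z) = 4
((-9 - 2)/(17 - 8))*t(Q(-5)) = ((-9 - 2)/(17 - 8))*4 = -11/9*4 = -44/9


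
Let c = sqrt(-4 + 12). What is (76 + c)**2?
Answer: 5784 + 304*sqrt(2) ≈ 6213.9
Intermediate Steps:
c = 2*sqrt(2) (c = sqrt(8) = 2*sqrt(2) ≈ 2.8284)
(76 + c)**2 = (76 + 2*sqrt(2))**2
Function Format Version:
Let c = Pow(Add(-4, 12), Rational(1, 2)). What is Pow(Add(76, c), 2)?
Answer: Add(5784, Mul(304, Pow(2, Rational(1, 2)))) ≈ 6213.9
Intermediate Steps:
c = Mul(2, Pow(2, Rational(1, 2))) (c = Pow(8, Rational(1, 2)) = Mul(2, Pow(2, Rational(1, 2))) ≈ 2.8284)
Pow(Add(76, c), 2) = Pow(Add(76, Mul(2, Pow(2, Rational(1, 2)))), 2)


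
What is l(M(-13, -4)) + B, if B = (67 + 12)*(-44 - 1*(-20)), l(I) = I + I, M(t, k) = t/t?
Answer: -1894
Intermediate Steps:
M(t, k) = 1
l(I) = 2*I
B = -1896 (B = 79*(-44 + 20) = 79*(-24) = -1896)
l(M(-13, -4)) + B = 2*1 - 1896 = 2 - 1896 = -1894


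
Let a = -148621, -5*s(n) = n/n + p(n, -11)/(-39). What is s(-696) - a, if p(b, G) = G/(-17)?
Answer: 492677963/3315 ≈ 1.4862e+5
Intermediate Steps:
p(b, G) = -G/17 (p(b, G) = G*(-1/17) = -G/17)
s(n) = -652/3315 (s(n) = -(n/n - 1/17*(-11)/(-39))/5 = -(1 + (11/17)*(-1/39))/5 = -(1 - 11/663)/5 = -⅕*652/663 = -652/3315)
s(-696) - a = -652/3315 - 1*(-148621) = -652/3315 + 148621 = 492677963/3315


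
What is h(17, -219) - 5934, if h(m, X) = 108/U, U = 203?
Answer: -1204494/203 ≈ -5933.5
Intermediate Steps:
h(m, X) = 108/203
h(17, -219) - 5934 = 108/203 - 5934 = -1204494/203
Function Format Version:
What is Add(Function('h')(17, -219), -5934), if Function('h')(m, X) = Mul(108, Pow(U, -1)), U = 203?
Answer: Rational(-1204494, 203) ≈ -5933.5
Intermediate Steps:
Function('h')(m, X) = Rational(108, 203) (Function('h')(m, X) = Mul(108, Pow(203, -1)) = Mul(108, Rational(1, 203)) = Rational(108, 203))
Add(Function('h')(17, -219), -5934) = Add(Rational(108, 203), -5934) = Rational(-1204494, 203)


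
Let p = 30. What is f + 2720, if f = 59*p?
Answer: 4490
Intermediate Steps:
f = 1770 (f = 59*30 = 1770)
f + 2720 = 1770 + 2720 = 4490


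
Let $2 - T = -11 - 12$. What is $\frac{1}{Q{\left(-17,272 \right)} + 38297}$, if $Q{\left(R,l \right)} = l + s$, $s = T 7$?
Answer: $\frac{1}{38744} \approx 2.581 \cdot 10^{-5}$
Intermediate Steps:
$T = 25$ ($T = 2 - \left(-11 - 12\right) = 2 - -23 = 2 + 23 = 25$)
$s = 175$ ($s = 25 \cdot 7 = 175$)
$Q{\left(R,l \right)} = 175 + l$ ($Q{\left(R,l \right)} = l + 175 = 175 + l$)
$\frac{1}{Q{\left(-17,272 \right)} + 38297} = \frac{1}{\left(175 + 272\right) + 38297} = \frac{1}{447 + 38297} = \frac{1}{38744}$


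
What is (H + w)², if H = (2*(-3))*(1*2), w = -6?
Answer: 324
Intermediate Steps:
H = -12 (H = -6*2 = -12)
(H + w)² = (-12 - 6)² = (-18)² = 324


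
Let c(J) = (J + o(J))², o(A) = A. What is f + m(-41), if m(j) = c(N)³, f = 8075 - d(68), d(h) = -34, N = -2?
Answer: 12205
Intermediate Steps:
f = 8109 (f = 8075 - 1*(-34) = 8075 + 34 = 8109)
c(J) = 4*J² (c(J) = (J + J)² = (2*J)² = 4*J²)
m(j) = 4096 (m(j) = (4*(-2)²)³ = (4*4)³ = 16³ = 4096)
f + m(-41) = 8109 + 4096 = 12205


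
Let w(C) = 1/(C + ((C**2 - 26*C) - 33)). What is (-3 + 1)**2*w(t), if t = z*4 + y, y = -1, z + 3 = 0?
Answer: 4/461 ≈ 0.0086768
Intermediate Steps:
z = -3 (z = -3 + 0 = -3)
t = -13 (t = -3*4 - 1 = -12 - 1 = -13)
w(C) = 1/(-33 + C**2 - 25*C) (w(C) = 1/(C + (-33 + C**2 - 26*C)) = 1/(-33 + C**2 - 25*C))
(-3 + 1)**2*w(t) = (-3 + 1)**2/(-33 + (-13)**2 - 25*(-13)) = (-2)**2/(-33 + 169 + 325) = 4/461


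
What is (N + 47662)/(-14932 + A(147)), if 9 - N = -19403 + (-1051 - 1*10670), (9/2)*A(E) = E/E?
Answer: -709155/134386 ≈ -5.2770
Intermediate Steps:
A(E) = 2/9 (A(E) = 2*(E/E)/9 = (2/9)*1 = 2/9)
N = 31133 (N = 9 - (-19403 + (-1051 - 1*10670)) = 9 - (-19403 + (-1051 - 10670)) = 9 - (-19403 - 11721) = 9 - 1*(-31124) = 9 + 31124 = 31133)
(N + 47662)/(-14932 + A(147)) = (31133 + 47662)/(-14932 + 2/9) = 78795/(-134386/9) = 78795*(-9/134386) = -709155/134386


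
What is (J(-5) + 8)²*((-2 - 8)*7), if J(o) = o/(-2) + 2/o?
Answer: -71407/10 ≈ -7140.7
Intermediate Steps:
J(o) = 2/o - o/2 (J(o) = o*(-½) + 2/o = -o/2 + 2/o = 2/o - o/2)
(J(-5) + 8)²*((-2 - 8)*7) = ((2/(-5) - ½*(-5)) + 8)²*((-2 - 8)*7) = ((2*(-⅕) + 5/2) + 8)²*(-10*7) = ((-⅖ + 5/2) + 8)²*(-70) = (21/10 + 8)²*(-70) = (101/10)²*(-70) = (10201/100)*(-70) = -71407/10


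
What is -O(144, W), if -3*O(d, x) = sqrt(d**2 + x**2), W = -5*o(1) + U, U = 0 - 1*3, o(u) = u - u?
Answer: sqrt(2305) ≈ 48.010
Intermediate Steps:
o(u) = 0
U = -3 (U = 0 - 3 = -3)
W = -3 (W = -5*0 - 3 = 0 - 3 = -3)
O(d, x) = -sqrt(d**2 + x**2)/3
-O(144, W) = -(-1)*sqrt(144**2 + (-3)**2)/3 = -(-1)*sqrt(20736 + 9)/3 = -(-1)*sqrt(20745)/3 = -(-1)*3*sqrt(2305)/3 = -(-1)*sqrt(2305) = sqrt(2305)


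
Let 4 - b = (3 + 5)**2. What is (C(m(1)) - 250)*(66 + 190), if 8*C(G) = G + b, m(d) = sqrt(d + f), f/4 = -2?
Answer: -65920 + 32*I*sqrt(7) ≈ -65920.0 + 84.664*I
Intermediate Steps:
f = -8 (f = 4*(-2) = -8)
b = -60 (b = 4 - (3 + 5)**2 = 4 - 1*8**2 = 4 - 1*64 = 4 - 64 = -60)
m(d) = sqrt(-8 + d) (m(d) = sqrt(d - 8) = sqrt(-8 + d))
C(G) = -15/2 + G/8 (C(G) = (G - 60)/8 = (-60 + G)/8 = -15/2 + G/8)
(C(m(1)) - 250)*(66 + 190) = ((-15/2 + sqrt(-8 + 1)/8) - 250)*(66 + 190) = ((-15/2 + sqrt(-7)/8) - 250)*256 = ((-15/2 + (I*sqrt(7))/8) - 250)*256 = ((-15/2 + I*sqrt(7)/8) - 250)*256 = (-515/2 + I*sqrt(7)/8)*256 = -65920 + 32*I*sqrt(7)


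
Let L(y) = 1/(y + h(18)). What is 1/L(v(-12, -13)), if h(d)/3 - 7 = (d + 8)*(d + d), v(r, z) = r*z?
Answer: 2985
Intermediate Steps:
h(d) = 21 + 6*d*(8 + d) (h(d) = 21 + 3*((d + 8)*(d + d)) = 21 + 3*((8 + d)*(2*d)) = 21 + 3*(2*d*(8 + d)) = 21 + 6*d*(8 + d))
L(y) = 1/(2829 + y) (L(y) = 1/(y + (21 + 6*18**2 + 48*18)) = 1/(y + (21 + 6*324 + 864)) = 1/(y + (21 + 1944 + 864)) = 1/(y + 2829) = 1/(2829 + y))
1/L(v(-12, -13)) = 1/(1/(2829 - 12*(-13))) = 1/(1/(2829 + 156)) = 1/(1/2985) = 2985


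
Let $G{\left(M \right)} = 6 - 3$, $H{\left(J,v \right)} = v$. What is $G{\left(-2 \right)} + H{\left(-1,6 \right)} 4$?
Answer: $27$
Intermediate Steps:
$G{\left(M \right)} = 3$
$G{\left(-2 \right)} + H{\left(-1,6 \right)} 4 = 3 + 6 \cdot 4 = 3 + 24 = 27$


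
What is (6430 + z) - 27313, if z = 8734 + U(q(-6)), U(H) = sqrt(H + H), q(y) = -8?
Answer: -12149 + 4*I ≈ -12149.0 + 4.0*I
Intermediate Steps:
U(H) = sqrt(2)*sqrt(H) (U(H) = sqrt(2*H) = sqrt(2)*sqrt(H))
z = 8734 + 4*I (z = 8734 + sqrt(2)*sqrt(-8) = 8734 + sqrt(2)*(2*I*sqrt(2)) = 8734 + 4*I ≈ 8734.0 + 4.0*I)
(6430 + z) - 27313 = (6430 + (8734 + 4*I)) - 27313 = (15164 + 4*I) - 27313 = -12149 + 4*I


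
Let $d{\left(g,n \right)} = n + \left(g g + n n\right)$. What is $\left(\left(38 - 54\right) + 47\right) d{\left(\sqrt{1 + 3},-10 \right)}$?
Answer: $2914$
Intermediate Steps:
$d{\left(g,n \right)} = n + g^{2} + n^{2}$ ($d{\left(g,n \right)} = n + \left(g^{2} + n^{2}\right) = n + g^{2} + n^{2}$)
$\left(\left(38 - 54\right) + 47\right) d{\left(\sqrt{1 + 3},-10 \right)} = \left(\left(38 - 54\right) + 47\right) \left(-10 + \left(\sqrt{1 + 3}\right)^{2} + \left(-10\right)^{2}\right) = \left(\left(38 - 54\right) + 47\right) \left(-10 + \left(\sqrt{4}\right)^{2} + 100\right) = \left(-16 + 47\right) \left(-10 + 2^{2} + 100\right) = 31 \left(-10 + 4 + 100\right) = 31 \cdot 94 = 2914$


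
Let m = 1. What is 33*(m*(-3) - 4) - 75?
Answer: -306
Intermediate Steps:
33*(m*(-3) - 4) - 75 = 33*(1*(-3) - 4) - 75 = 33*(-3 - 4) - 75 = 33*(-7) - 75 = -231 - 75 = -306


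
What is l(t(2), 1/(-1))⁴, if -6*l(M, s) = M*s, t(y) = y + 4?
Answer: 1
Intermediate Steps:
t(y) = 4 + y
l(M, s) = -M*s/6
l(t(2), 1/(-1))⁴ = (-⅙*(4 + 2)/(-1))⁴ = (-⅙*6*(-1))⁴ = 1⁴ = 1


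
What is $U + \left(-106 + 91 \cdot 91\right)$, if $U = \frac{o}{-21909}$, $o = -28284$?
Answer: $\frac{59711453}{7303} \approx 8176.3$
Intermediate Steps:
$U = \frac{9428}{7303}$ ($U = - \frac{28284}{-21909} = \left(-28284\right) \left(- \frac{1}{21909}\right) = \frac{9428}{7303} \approx 1.291$)
$U + \left(-106 + 91 \cdot 91\right) = \frac{9428}{7303} + \left(-106 + 91 \cdot 91\right) = \frac{9428}{7303} + \left(-106 + 8281\right) = \frac{9428}{7303} + 8175 = \frac{59711453}{7303}$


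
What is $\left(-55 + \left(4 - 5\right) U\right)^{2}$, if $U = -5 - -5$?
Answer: $3025$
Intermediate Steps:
$U = 0$ ($U = -5 + 5 = 0$)
$\left(-55 + \left(4 - 5\right) U\right)^{2} = \left(-55 + \left(4 - 5\right) 0\right)^{2} = \left(-55 - 0\right)^{2} = \left(-55 + 0\right)^{2} = \left(-55\right)^{2} = 3025$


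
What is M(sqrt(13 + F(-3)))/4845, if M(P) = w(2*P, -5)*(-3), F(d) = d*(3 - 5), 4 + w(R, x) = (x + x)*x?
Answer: -46/1615 ≈ -0.028483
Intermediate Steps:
w(R, x) = -4 + 2*x**2 (w(R, x) = -4 + (x + x)*x = -4 + (2*x)*x = -4 + 2*x**2)
F(d) = -2*d (F(d) = d*(-2) = -2*d)
M(P) = -138 (M(P) = (-4 + 2*(-5)**2)*(-3) = (-4 + 2*25)*(-3) = (-4 + 50)*(-3) = 46*(-3) = -138)
M(sqrt(13 + F(-3)))/4845 = -138/4845 = -138*1/4845 = -46/1615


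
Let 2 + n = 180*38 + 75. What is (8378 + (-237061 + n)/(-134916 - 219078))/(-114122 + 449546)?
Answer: 123582995/4947420144 ≈ 0.024979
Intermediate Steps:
n = 6913 (n = -2 + (180*38 + 75) = -2 + (6840 + 75) = -2 + 6915 = 6913)
(8378 + (-237061 + n)/(-134916 - 219078))/(-114122 + 449546) = (8378 + (-237061 + 6913)/(-134916 - 219078))/(-114122 + 449546) = (8378 - 230148/(-353994))/335424 = (8378 - 230148*(-1/353994))*(1/335424) = (8378 + 38358/58999)*(1/335424) = (494331980/58999)*(1/335424) = 123582995/4947420144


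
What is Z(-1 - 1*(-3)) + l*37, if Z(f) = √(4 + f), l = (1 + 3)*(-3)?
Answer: -444 + √6 ≈ -441.55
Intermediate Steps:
l = -12 (l = 4*(-3) = -12)
Z(-1 - 1*(-3)) + l*37 = √(4 + (-1 - 1*(-3))) - 12*37 = √(4 + (-1 + 3)) - 444 = √(4 + 2) - 444 = √6 - 444 = -444 + √6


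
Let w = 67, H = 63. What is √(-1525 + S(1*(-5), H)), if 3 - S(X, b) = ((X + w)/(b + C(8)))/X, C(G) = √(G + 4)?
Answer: 2*√(-599210 - 19025*√3)/(5*√(63 + 2*√3)) ≈ 39.01*I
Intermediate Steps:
C(G) = √(4 + G)
S(X, b) = 3 - (67 + X)/(X*(b + 2*√3)) (S(X, b) = 3 - (X + 67)/(b + √(4 + 8))/X = 3 - (67 + X)/(b + √12)/X = 3 - (67 + X)/(b + 2*√3)/X = 3 - (67 + X)/(X*(b + 2*√3)))
√(-1525 + S(1*(-5), H)) = √(-1525 + (-67 - (-5) + 3*(1*(-5))*63 + 6*(1*(-5))*√3)/(((1*(-5)))*(63 + 2*√3))) = √(-1525 + (-67 - 1*(-5) + 3*(-5)*63 + 6*(-5)*√3)/((-5)*(63 + 2*√3))) = √(-1525 - (-67 + 5 - 945 - 30*√3)/(5*(63 + 2*√3))) = √(-1525 - (-1007 - 30*√3)/(5*(63 + 2*√3)))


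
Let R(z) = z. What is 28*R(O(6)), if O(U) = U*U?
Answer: 1008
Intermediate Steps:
O(U) = U²
28*R(O(6)) = 28*6² = 28*36 = 1008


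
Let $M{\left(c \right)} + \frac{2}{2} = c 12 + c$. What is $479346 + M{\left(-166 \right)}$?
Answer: $477187$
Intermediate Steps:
$M{\left(c \right)} = -1 + 13 c$ ($M{\left(c \right)} = -1 + \left(c 12 + c\right) = -1 + \left(12 c + c\right) = -1 + 13 c$)
$479346 + M{\left(-166 \right)} = 479346 + \left(-1 + 13 \left(-166\right)\right) = 479346 - 2159 = 477187$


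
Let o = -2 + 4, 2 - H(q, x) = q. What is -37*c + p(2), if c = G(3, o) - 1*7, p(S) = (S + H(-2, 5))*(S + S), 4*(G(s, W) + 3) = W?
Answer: 751/2 ≈ 375.50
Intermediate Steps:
H(q, x) = 2 - q
o = 2
G(s, W) = -3 + W/4
p(S) = 2*S*(4 + S) (p(S) = (S + (2 - 1*(-2)))*(S + S) = (S + (2 + 2))*(2*S) = (S + 4)*(2*S) = (4 + S)*(2*S) = 2*S*(4 + S))
c = -19/2 (c = (-3 + (¼)*2) - 1*7 = (-3 + ½) - 7 = -5/2 - 7 = -19/2 ≈ -9.5000)
-37*c + p(2) = -37*(-19/2) + 2*2*(4 + 2) = 703/2 + 2*2*6 = 703/2 + 24 = 751/2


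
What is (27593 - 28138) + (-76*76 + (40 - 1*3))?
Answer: -6284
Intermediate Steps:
(27593 - 28138) + (-76*76 + (40 - 1*3)) = -545 + (-5776 + (40 - 3)) = -545 + (-5776 + 37) = -545 - 5739 = -6284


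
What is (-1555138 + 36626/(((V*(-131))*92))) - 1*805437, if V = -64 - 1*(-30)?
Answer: -483644029987/204884 ≈ -2.3606e+6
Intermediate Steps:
V = -34 (V = -64 + 30 = -34)
(-1555138 + 36626/(((V*(-131))*92))) - 1*805437 = (-1555138 + 36626/((-34*(-131)*92))) - 1*805437 = (-1555138 + 36626/((4454*92))) - 805437 = (-1555138 + 36626/409768) - 805437 = (-1555138 + 36626*(1/409768)) - 805437 = (-1555138 + 18313/204884) - 805437 = -318622875679/204884 - 805437 = -483644029987/204884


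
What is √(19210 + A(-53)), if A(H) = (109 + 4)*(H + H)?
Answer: 8*√113 ≈ 85.041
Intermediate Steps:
A(H) = 226*H (A(H) = 113*(2*H) = 226*H)
√(19210 + A(-53)) = √(19210 + 226*(-53)) = √(19210 - 11978) = √7232 = 8*√113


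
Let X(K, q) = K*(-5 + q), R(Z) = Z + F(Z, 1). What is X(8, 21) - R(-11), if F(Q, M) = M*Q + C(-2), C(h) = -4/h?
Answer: 148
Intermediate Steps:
F(Q, M) = 2 + M*Q (F(Q, M) = M*Q - 4/(-2) = M*Q - 4*(-½) = M*Q + 2 = 2 + M*Q)
R(Z) = 2 + 2*Z (R(Z) = Z + (2 + 1*Z) = Z + (2 + Z) = 2 + 2*Z)
X(8, 21) - R(-11) = 8*(-5 + 21) - (2 + 2*(-11)) = 8*16 - (2 - 22) = 128 - 1*(-20) = 128 + 20 = 148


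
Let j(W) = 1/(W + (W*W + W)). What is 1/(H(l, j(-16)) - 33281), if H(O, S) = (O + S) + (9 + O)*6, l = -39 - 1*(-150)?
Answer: -224/7268799 ≈ -3.0817e-5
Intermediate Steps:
l = 111 (l = -39 + 150 = 111)
j(W) = 1/(W**2 + 2*W) (j(W) = 1/(W + (W**2 + W)) = 1/(W + (W + W**2)) = 1/(W**2 + 2*W))
H(O, S) = 54 + S + 7*O (H(O, S) = (O + S) + (54 + 6*O) = 54 + S + 7*O)
1/(H(l, j(-16)) - 33281) = 1/((54 + 1/((-16)*(2 - 16)) + 7*111) - 33281) = 1/((54 - 1/16/(-14) + 777) - 33281) = 1/((54 - 1/16*(-1/14) + 777) - 33281) = 1/((54 + 1/224 + 777) - 33281) = 1/(186145/224 - 33281) = 1/(-7268799/224) = -224/7268799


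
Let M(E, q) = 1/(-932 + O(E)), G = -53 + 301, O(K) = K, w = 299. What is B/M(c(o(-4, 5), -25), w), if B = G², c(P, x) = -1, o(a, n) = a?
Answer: -57383232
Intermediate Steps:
G = 248
M(E, q) = 1/(-932 + E)
B = 61504 (B = 248² = 61504)
B/M(c(o(-4, 5), -25), w) = 61504/(1/(-932 - 1)) = 61504/(1/(-933)) = 61504/(-1/933) = 61504*(-933) = -57383232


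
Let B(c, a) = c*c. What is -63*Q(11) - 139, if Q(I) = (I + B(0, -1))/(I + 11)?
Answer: -341/2 ≈ -170.50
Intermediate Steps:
B(c, a) = c²
Q(I) = I/(11 + I) (Q(I) = (I + 0²)/(I + 11) = (I + 0)/(11 + I) = I/(11 + I))
-63*Q(11) - 139 = -693/(11 + 11) - 139 = -693/22 - 139 = -63*½ - 139 = -63/2 - 139 = -341/2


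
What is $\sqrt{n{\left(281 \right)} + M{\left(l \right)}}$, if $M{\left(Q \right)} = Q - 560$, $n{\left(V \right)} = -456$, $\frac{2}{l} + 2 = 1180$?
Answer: $\frac{i \sqrt{352471147}}{589} \approx 31.875 i$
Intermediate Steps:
$l = \frac{1}{589}$ ($l = \frac{2}{-2 + 1180} = \frac{2}{1178} = 2 \cdot \frac{1}{1178} = \frac{1}{589} \approx 0.0016978$)
$M{\left(Q \right)} = -560 + Q$
$\sqrt{n{\left(281 \right)} + M{\left(l \right)}} = \sqrt{-456 + \left(-560 + \frac{1}{589}\right)} = \sqrt{-456 - \frac{329839}{589}} = \sqrt{- \frac{598423}{589}} = \frac{i \sqrt{352471147}}{589}$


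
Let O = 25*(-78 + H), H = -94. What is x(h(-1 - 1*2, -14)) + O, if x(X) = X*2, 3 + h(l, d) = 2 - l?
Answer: -4296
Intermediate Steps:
h(l, d) = -1 - l (h(l, d) = -3 + (2 - l) = -1 - l)
x(X) = 2*X
O = -4300 (O = 25*(-78 - 94) = 25*(-172) = -4300)
x(h(-1 - 1*2, -14)) + O = 2*(-1 - (-1 - 1*2)) - 4300 = 2*(-1 - (-1 - 2)) - 4300 = 2*(-1 - 1*(-3)) - 4300 = 2*(-1 + 3) - 4300 = 2*2 - 4300 = 4 - 4300 = -4296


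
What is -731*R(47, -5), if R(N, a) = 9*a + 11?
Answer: 24854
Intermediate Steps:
R(N, a) = 11 + 9*a
-731*R(47, -5) = -731*(11 + 9*(-5)) = -731*(11 - 45) = -731*(-34) = 24854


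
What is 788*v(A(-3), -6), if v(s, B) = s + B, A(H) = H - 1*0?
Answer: -7092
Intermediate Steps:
A(H) = H (A(H) = H + 0 = H)
v(s, B) = B + s
788*v(A(-3), -6) = 788*(-6 - 3) = 788*(-9) = -7092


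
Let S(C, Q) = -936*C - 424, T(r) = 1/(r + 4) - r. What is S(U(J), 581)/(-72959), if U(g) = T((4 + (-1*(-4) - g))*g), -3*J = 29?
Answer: 240559848/109511459 ≈ 2.1967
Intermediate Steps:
J = -29/3 (J = -1/3*29 = -29/3 ≈ -9.6667)
T(r) = 1/(4 + r) - r
U(g) = (1 - g**2*(8 - g)**2 - 4*g*(8 - g))/(4 + g*(8 - g)) (U(g) = (1 - ((4 + (-1*(-4) - g))*g)**2 - 4*(4 + (-1*(-4) - g))*g)/(4 + (4 + (-1*(-4) - g))*g) = (1 - ((4 + (4 - g))*g)**2 - 4*(4 + (4 - g))*g)/(4 + (4 + (4 - g))*g) = (1 - ((8 - g)*g)**2 - 4*(8 - g)*g)/(4 + (8 - g)*g) = (1 - (g*(8 - g))**2 - 4*g*(8 - g))/(4 + g*(8 - g)) = (1 - g**2*(8 - g)**2 - 4*g*(8 - g))/(4 + g*(8 - g)))
S(C, Q) = -424 - 936*C
S(U(J), 581)/(-72959) = (-424 - 936*(-1 + (-29/3)**2*(-8 - 29/3)**2 - 4*(-29/3)*(-8 - 29/3))/(-4 - 29*(-8 - 29/3)/3))/(-72959) = (-424 - 936*(-1 + 841*(-53/3)**2/9 - 4*(-29/3)*(-53/3))/(-4 - 29/3*(-53/3)))*(-1/72959) = (-424 - 936*(-1 + (841/9)*(2809/9) - 6148/9)/(-4 + 1537/9))*(-1/72959) = (-424 - 936*(-1 + 2362369/81 - 6148/9)/1501/9)*(-1/72959) = (-424 - 8424*2306956/(1501*81))*(-1/72959) = (-424 - 936*2306956/13509)*(-1/72959) = (-424 - 239923424/1501)*(-1/72959) = -240559848/1501*(-1/72959) = 240559848/109511459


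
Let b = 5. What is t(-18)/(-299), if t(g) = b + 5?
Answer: -10/299 ≈ -0.033445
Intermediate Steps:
t(g) = 10 (t(g) = 5 + 5 = 10)
t(-18)/(-299) = 10/(-299) = 10*(-1/299) = -10/299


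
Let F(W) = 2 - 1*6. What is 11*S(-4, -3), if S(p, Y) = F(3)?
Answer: -44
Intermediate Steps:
F(W) = -4 (F(W) = 2 - 6 = -4)
S(p, Y) = -4
11*S(-4, -3) = 11*(-4) = -44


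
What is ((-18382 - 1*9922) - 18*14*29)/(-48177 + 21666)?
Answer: 35612/26511 ≈ 1.3433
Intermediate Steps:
((-18382 - 1*9922) - 18*14*29)/(-48177 + 21666) = ((-18382 - 9922) - 252*29)/(-26511) = (-28304 - 7308)*(-1/26511) = -35612*(-1/26511) = 35612/26511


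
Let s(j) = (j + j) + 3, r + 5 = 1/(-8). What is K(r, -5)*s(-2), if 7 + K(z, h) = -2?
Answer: 9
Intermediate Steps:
r = -41/8 (r = -5 + 1/(-8) = -5 - ⅛ = -41/8 ≈ -5.1250)
K(z, h) = -9 (K(z, h) = -7 - 2 = -9)
s(j) = 3 + 2*j (s(j) = 2*j + 3 = 3 + 2*j)
K(r, -5)*s(-2) = -9*(3 + 2*(-2)) = -9*(3 - 4) = -9*(-1) = 9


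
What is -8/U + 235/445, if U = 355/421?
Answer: -283067/31595 ≈ -8.9592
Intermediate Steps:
U = 355/421 (U = 355*(1/421) = 355/421 ≈ 0.84323)
-8/U + 235/445 = -8/355/421 + 235/445 = -8*421/355 + 235*(1/445) = -3368/355 + 47/89 = -283067/31595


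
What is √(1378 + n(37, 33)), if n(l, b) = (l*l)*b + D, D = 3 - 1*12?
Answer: 37*√34 ≈ 215.75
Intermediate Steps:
D = -9 (D = 3 - 12 = -9)
n(l, b) = -9 + b*l² (n(l, b) = (l*l)*b - 9 = l²*b - 9 = b*l² - 9 = -9 + b*l²)
√(1378 + n(37, 33)) = √(1378 + (-9 + 33*37²)) = √(1378 + (-9 + 33*1369)) = √(1378 + (-9 + 45177)) = √(1378 + 45168) = √46546 = 37*√34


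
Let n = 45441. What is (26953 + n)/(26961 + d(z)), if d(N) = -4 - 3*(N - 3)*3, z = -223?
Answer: 72394/28991 ≈ 2.4971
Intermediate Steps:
d(N) = 23 - 9*N (d(N) = -4 - 3*(-3 + N)*3 = -4 - 3*(-9 + 3*N) = -4 + (27 - 9*N) = 23 - 9*N)
(26953 + n)/(26961 + d(z)) = (26953 + 45441)/(26961 + (23 - 9*(-223))) = 72394/(26961 + (23 + 2007)) = 72394/(26961 + 2030) = 72394/28991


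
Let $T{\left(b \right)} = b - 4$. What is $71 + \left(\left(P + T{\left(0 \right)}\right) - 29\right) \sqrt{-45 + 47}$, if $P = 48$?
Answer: $71 + 15 \sqrt{2} \approx 92.213$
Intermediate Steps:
$T{\left(b \right)} = -4 + b$
$71 + \left(\left(P + T{\left(0 \right)}\right) - 29\right) \sqrt{-45 + 47} = 71 + \left(\left(48 + \left(-4 + 0\right)\right) - 29\right) \sqrt{-45 + 47} = 71 + \left(\left(48 - 4\right) - 29\right) \sqrt{2} = 71 + \left(44 - 29\right) \sqrt{2} = 71 + 15 \sqrt{2}$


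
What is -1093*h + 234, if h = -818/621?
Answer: 1039388/621 ≈ 1673.7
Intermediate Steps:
h = -818/621 (h = -818*1/621 = -818/621 ≈ -1.3172)
-1093*h + 234 = -1093*(-818/621) + 234 = 894074/621 + 234 = 1039388/621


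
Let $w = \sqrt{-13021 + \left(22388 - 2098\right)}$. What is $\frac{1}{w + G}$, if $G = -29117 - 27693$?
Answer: $- \frac{56810}{3227368831} - \frac{\sqrt{7269}}{3227368831} \approx -1.7629 \cdot 10^{-5}$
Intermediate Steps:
$G = -56810$
$w = \sqrt{7269}$ ($w = \sqrt{-13021 + \left(22388 - 2098\right)} = \sqrt{-13021 + 20290} = \sqrt{7269} \approx 85.258$)
$\frac{1}{w + G} = \frac{1}{\sqrt{7269} - 56810} = \frac{1}{-56810 + \sqrt{7269}}$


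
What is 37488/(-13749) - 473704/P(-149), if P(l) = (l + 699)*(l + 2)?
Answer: 7536908/2406075 ≈ 3.1325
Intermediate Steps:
P(l) = (2 + l)*(699 + l) (P(l) = (699 + l)*(2 + l) = (2 + l)*(699 + l))
37488/(-13749) - 473704/P(-149) = 37488/(-13749) - 473704/(1398 + (-149)² + 701*(-149)) = 37488*(-1/13749) - 473704/(1398 + 22201 - 104449) = -12496/4583 - 473704/(-80850) = -12496/4583 - 473704*(-1/80850) = -12496/4583 + 3076/525 = 7536908/2406075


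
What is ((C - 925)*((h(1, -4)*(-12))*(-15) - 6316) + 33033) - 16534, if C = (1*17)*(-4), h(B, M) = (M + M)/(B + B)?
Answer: 7003247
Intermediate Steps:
h(B, M) = M/B (h(B, M) = (2*M)/((2*B)) = (2*M)*(1/(2*B)) = M/B)
C = -68 (C = 17*(-4) = -68)
((C - 925)*((h(1, -4)*(-12))*(-15) - 6316) + 33033) - 16534 = ((-68 - 925)*((-4/1*(-12))*(-15) - 6316) + 33033) - 16534 = (-993*((-4*1*(-12))*(-15) - 6316) + 33033) - 16534 = (-993*(-4*(-12)*(-15) - 6316) + 33033) - 16534 = (-993*(48*(-15) - 6316) + 33033) - 16534 = (-993*(-720 - 6316) + 33033) - 16534 = (-993*(-7036) + 33033) - 16534 = (6986748 + 33033) - 16534 = 7019781 - 16534 = 7003247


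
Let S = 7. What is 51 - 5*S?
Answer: 16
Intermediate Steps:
51 - 5*S = 51 - 5*7 = 51 - 35 = 16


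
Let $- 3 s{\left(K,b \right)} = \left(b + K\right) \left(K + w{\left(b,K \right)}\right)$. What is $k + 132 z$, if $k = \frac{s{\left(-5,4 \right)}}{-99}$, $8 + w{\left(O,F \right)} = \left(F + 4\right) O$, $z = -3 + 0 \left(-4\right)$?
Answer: $- \frac{117595}{297} \approx -395.94$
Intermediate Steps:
$z = -3$ ($z = -3 + 0 = -3$)
$w{\left(O,F \right)} = -8 + O \left(4 + F\right)$ ($w{\left(O,F \right)} = -8 + \left(F + 4\right) O = -8 + \left(4 + F\right) O = -8 + O \left(4 + F\right)$)
$s{\left(K,b \right)} = - \frac{\left(K + b\right) \left(-8 + K + 4 b + K b\right)}{3}$ ($s{\left(K,b \right)} = - \frac{\left(b + K\right) \left(K + \left(-8 + 4 b + K b\right)\right)}{3} = - \frac{\left(K + b\right) \left(-8 + K + 4 b + K b\right)}{3}$)
$k = \frac{17}{297}$ ($k = \frac{- \frac{\left(-5\right)^{2}}{3} - \left(- \frac{5}{3}\right) 4 - - \frac{5 \left(-8 + 4 \cdot 4 - 20\right)}{3} - \frac{4 \left(-8 + 4 \cdot 4 - 20\right)}{3}}{-99} = \left(\left(- \frac{1}{3}\right) 25 + \frac{20}{3} - - \frac{5 \left(-8 + 16 - 20\right)}{3} - \frac{4 \left(-8 + 16 - 20\right)}{3}\right) \left(- \frac{1}{99}\right) = \left(- \frac{25}{3} + \frac{20}{3} - \left(- \frac{5}{3}\right) \left(-12\right) - \frac{4}{3} \left(-12\right)\right) \left(- \frac{1}{99}\right) = \left(- \frac{25}{3} + \frac{20}{3} - 20 + 16\right) \left(- \frac{1}{99}\right) = \left(- \frac{17}{3}\right) \left(- \frac{1}{99}\right) = \frac{17}{297} \approx 0.057239$)
$k + 132 z = \frac{17}{297} + 132 \left(-3\right) = \frac{17}{297} - 396 = - \frac{117595}{297}$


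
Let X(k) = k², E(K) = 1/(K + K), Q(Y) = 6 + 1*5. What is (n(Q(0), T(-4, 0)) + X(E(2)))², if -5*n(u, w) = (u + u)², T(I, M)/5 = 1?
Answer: 59892121/6400 ≈ 9358.1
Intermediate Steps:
T(I, M) = 5 (T(I, M) = 5*1 = 5)
Q(Y) = 11 (Q(Y) = 6 + 5 = 11)
n(u, w) = -4*u²/5 (n(u, w) = -(u + u)²/5 = -4*u²/5)
E(K) = 1/(2*K)
(n(Q(0), T(-4, 0)) + X(E(2)))² = (-⅘*11² + ((½)/2)²)² = (-⅘*121 + ((½)*(½))²)² = (-484/5 + (¼)²)² = (-484/5 + 1/16)² = (-7739/80)² = 59892121/6400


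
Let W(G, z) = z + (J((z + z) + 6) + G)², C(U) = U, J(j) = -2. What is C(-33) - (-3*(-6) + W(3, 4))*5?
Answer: -148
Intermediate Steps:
W(G, z) = z + (-2 + G)²
C(-33) - (-3*(-6) + W(3, 4))*5 = -33 - (-3*(-6) + (4 + (-2 + 3)²))*5 = -33 - (18 + (4 + 1²))*5 = -33 - (18 + (4 + 1))*5 = -33 - (18 + 5)*5 = -33 - 23*5 = -33 - 1*115 = -33 - 115 = -148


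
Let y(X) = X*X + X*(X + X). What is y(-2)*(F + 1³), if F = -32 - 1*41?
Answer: -864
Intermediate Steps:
F = -73 (F = -32 - 41 = -73)
y(X) = 3*X² (y(X) = X² + X*(2*X) = X² + 2*X² = 3*X²)
y(-2)*(F + 1³) = (3*(-2)²)*(-73 + 1³) = (3*4)*(-73 + 1) = 12*(-72) = -864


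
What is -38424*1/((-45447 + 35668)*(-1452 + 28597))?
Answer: 38424/265450955 ≈ 0.00014475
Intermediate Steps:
-38424*1/((-45447 + 35668)*(-1452 + 28597)) = -38424/((-9779*27145)) = -38424/(-265450955) = -38424*(-1/265450955) = 38424/265450955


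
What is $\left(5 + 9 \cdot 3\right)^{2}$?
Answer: $1024$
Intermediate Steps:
$\left(5 + 9 \cdot 3\right)^{2} = \left(5 + 27\right)^{2} = 32^{2} = 1024$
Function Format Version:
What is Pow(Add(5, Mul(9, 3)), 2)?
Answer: 1024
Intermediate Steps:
Pow(Add(5, Mul(9, 3)), 2) = Pow(Add(5, 27), 2) = Pow(32, 2) = 1024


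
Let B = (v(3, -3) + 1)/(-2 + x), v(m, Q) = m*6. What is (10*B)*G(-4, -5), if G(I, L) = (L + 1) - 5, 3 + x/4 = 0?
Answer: 855/7 ≈ 122.14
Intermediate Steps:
v(m, Q) = 6*m
x = -12 (x = -12 + 4*0 = -12 + 0 = -12)
B = -19/14 (B = (6*3 + 1)/(-2 - 12) = (18 + 1)/(-14) = 19*(-1/14) = -19/14 ≈ -1.3571)
G(I, L) = -4 + L (G(I, L) = (1 + L) - 5 = -4 + L)
(10*B)*G(-4, -5) = (10*(-19/14))*(-4 - 5) = -95/7*(-9) = 855/7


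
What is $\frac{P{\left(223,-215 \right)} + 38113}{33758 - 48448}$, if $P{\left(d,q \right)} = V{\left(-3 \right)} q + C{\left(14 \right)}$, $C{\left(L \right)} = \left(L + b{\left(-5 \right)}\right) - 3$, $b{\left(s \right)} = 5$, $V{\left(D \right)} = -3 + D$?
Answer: $- \frac{39419}{14690} \approx -2.6834$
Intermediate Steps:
$C{\left(L \right)} = 2 + L$ ($C{\left(L \right)} = \left(L + 5\right) - 3 = \left(5 + L\right) - 3 = 2 + L$)
$P{\left(d,q \right)} = 16 - 6 q$ ($P{\left(d,q \right)} = \left(-3 - 3\right) q + \left(2 + 14\right) = - 6 q + 16 = 16 - 6 q$)
$\frac{P{\left(223,-215 \right)} + 38113}{33758 - 48448} = \frac{\left(16 - -1290\right) + 38113}{33758 - 48448} = \frac{\left(16 + 1290\right) + 38113}{-14690} = \left(1306 + 38113\right) \left(- \frac{1}{14690}\right) = 39419 \left(- \frac{1}{14690}\right) = - \frac{39419}{14690}$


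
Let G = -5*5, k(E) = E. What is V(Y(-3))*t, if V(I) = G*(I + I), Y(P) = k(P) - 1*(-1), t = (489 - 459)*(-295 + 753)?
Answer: 1374000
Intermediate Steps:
G = -25
t = 13740 (t = 30*458 = 13740)
Y(P) = 1 + P (Y(P) = P - 1*(-1) = P + 1 = 1 + P)
V(I) = -50*I (V(I) = -25*(I + I) = -50*I)
V(Y(-3))*t = -50*(1 - 3)*13740 = -50*(-2)*13740 = 100*13740 = 1374000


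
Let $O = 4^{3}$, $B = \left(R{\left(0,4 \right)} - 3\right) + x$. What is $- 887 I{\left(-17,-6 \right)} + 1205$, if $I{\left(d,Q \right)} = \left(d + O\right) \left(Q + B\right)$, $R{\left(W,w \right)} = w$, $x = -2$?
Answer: $293028$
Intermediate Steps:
$B = -1$ ($B = \left(4 - 3\right) - 2 = 1 - 2 = -1$)
$O = 64$
$I{\left(d,Q \right)} = \left(-1 + Q\right) \left(64 + d\right)$ ($I{\left(d,Q \right)} = \left(d + 64\right) \left(Q - 1\right) = \left(64 + d\right) \left(-1 + Q\right) = \left(-1 + Q\right) \left(64 + d\right)$)
$- 887 I{\left(-17,-6 \right)} + 1205 = - 887 \left(-64 - -17 + 64 \left(-6\right) - -102\right) + 1205 = - 887 \left(-64 + 17 - 384 + 102\right) + 1205 = \left(-887\right) \left(-329\right) + 1205 = 291823 + 1205 = 293028$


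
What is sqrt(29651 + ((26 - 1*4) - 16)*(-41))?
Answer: sqrt(29405) ≈ 171.48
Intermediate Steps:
sqrt(29651 + ((26 - 1*4) - 16)*(-41)) = sqrt(29651 + ((26 - 4) - 16)*(-41)) = sqrt(29651 + (22 - 16)*(-41)) = sqrt(29651 + 6*(-41)) = sqrt(29651 - 246) = sqrt(29405)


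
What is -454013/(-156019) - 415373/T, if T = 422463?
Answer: 126997613932/65912254797 ≈ 1.9268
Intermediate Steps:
-454013/(-156019) - 415373/T = -454013/(-156019) - 415373/422463 = -454013*(-1/156019) - 415373*1/422463 = 454013/156019 - 415373/422463 = 126997613932/65912254797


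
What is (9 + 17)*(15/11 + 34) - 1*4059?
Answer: -34535/11 ≈ -3139.5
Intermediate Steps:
(9 + 17)*(15/11 + 34) - 1*4059 = 26*(15*(1/11) + 34) - 4059 = 26*(15/11 + 34) - 4059 = 26*(389/11) - 4059 = 10114/11 - 4059 = -34535/11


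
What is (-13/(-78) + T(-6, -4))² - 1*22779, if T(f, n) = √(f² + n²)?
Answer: -818171/36 + 2*√13/3 ≈ -22725.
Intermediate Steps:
(-13/(-78) + T(-6, -4))² - 1*22779 = (-13/(-78) + √((-6)² + (-4)²))² - 1*22779 = (-13*(-1/78) + √(36 + 16))² - 22779 = (⅙ + √52)² - 22779 = (⅙ + 2*√13)² - 22779 = -22779 + (⅙ + 2*√13)²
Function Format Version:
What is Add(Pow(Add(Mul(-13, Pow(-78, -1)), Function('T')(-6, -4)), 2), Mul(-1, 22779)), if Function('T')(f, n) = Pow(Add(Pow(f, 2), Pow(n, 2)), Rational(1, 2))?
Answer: Add(Rational(-818171, 36), Mul(Rational(2, 3), Pow(13, Rational(1, 2)))) ≈ -22725.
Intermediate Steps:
Add(Pow(Add(Mul(-13, Pow(-78, -1)), Function('T')(-6, -4)), 2), Mul(-1, 22779)) = Add(Pow(Add(Mul(-13, Pow(-78, -1)), Pow(Add(Pow(-6, 2), Pow(-4, 2)), Rational(1, 2))), 2), Mul(-1, 22779)) = Add(Pow(Add(Mul(-13, Rational(-1, 78)), Pow(Add(36, 16), Rational(1, 2))), 2), -22779) = Add(Pow(Add(Rational(1, 6), Pow(52, Rational(1, 2))), 2), -22779) = Add(Pow(Add(Rational(1, 6), Mul(2, Pow(13, Rational(1, 2)))), 2), -22779) = Add(-22779, Pow(Add(Rational(1, 6), Mul(2, Pow(13, Rational(1, 2)))), 2))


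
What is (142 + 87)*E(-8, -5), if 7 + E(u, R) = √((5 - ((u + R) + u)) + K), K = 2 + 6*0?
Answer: -1603 + 458*√7 ≈ -391.25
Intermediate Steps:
K = 2 (K = 2 + 0 = 2)
E(u, R) = -7 + √(7 - R - 2*u) (E(u, R) = -7 + √((5 - ((u + R) + u)) + 2) = -7 + √((5 - ((R + u) + u)) + 2) = -7 + √((5 - (R + 2*u)) + 2) = -7 + √((5 + (-R - 2*u)) + 2) = -7 + √((5 - R - 2*u) + 2) = -7 + √(7 - R - 2*u))
(142 + 87)*E(-8, -5) = (142 + 87)*(-7 + √(7 - 1*(-5) - 2*(-8))) = 229*(-7 + √(7 + 5 + 16)) = 229*(-7 + √28) = 229*(-7 + 2*√7) = -1603 + 458*√7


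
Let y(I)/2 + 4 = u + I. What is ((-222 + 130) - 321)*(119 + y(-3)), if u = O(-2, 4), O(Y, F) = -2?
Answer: -41713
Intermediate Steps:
u = -2
y(I) = -12 + 2*I (y(I) = -8 + 2*(-2 + I) = -8 + (-4 + 2*I) = -12 + 2*I)
((-222 + 130) - 321)*(119 + y(-3)) = ((-222 + 130) - 321)*(119 + (-12 + 2*(-3))) = (-92 - 321)*(119 + (-12 - 6)) = -413*(119 - 18) = -413*101 = -41713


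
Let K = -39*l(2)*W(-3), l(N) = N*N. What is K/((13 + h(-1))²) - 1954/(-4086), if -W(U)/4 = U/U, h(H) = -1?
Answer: 9830/2043 ≈ 4.8116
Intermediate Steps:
l(N) = N²
W(U) = -4 (W(U) = -4*U/U = -4*1 = -4)
K = 624 (K = -39*2²*(-4) = -156*(-4) = -39*(-16) = 624)
K/((13 + h(-1))²) - 1954/(-4086) = 624/((13 - 1)²) - 1954/(-4086) = 624/(12²) - 1954*(-1/4086) = 624/144 + 977/2043 = 624*(1/144) + 977/2043 = 13/3 + 977/2043 = 9830/2043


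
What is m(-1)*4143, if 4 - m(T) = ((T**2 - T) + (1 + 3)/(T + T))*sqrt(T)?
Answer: 16572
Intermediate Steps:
m(T) = 4 - sqrt(T)*(T**2 - T + 2/T) (m(T) = 4 - ((T**2 - T) + (1 + 3)/(T + T))*sqrt(T) = 4 - ((T**2 - T) + 4/((2*T)))*sqrt(T) = 4 - ((T**2 - T) + 4*(1/(2*T)))*sqrt(T) = 4 - ((T**2 - T) + 2/T)*sqrt(T) = 4 - (T**2 - T + 2/T)*sqrt(T) = 4 - sqrt(T)*(T**2 - T + 2/T))
m(-1)*4143 = (4 + (-1)**(3/2) - (-1)**(5/2) - (-2)*I)*4143 = (4 - I - I - (-2)*I)*4143 = (4 - I - I + 2*I)*4143 = 4*4143 = 16572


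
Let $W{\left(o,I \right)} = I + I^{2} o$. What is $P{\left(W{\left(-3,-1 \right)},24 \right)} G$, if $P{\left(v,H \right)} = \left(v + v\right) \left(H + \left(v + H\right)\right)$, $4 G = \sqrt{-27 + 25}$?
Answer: $- 88 i \sqrt{2} \approx - 124.45 i$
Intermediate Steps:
$W{\left(o,I \right)} = I + o I^{2}$
$G = \frac{i \sqrt{2}}{4}$ ($G = \frac{\sqrt{-27 + 25}}{4} = \frac{\sqrt{-2}}{4} = \frac{i \sqrt{2}}{4} \approx 0.35355 i$)
$P{\left(v,H \right)} = 2 v \left(v + 2 H\right)$ ($P{\left(v,H \right)} = 2 v \left(H + \left(H + v\right)\right) = 2 v \left(v + 2 H\right)$)
$P{\left(W{\left(-3,-1 \right)},24 \right)} G = 2 \left(- (1 - -3)\right) \left(- (1 - -3) + 2 \cdot 24\right) \frac{i \sqrt{2}}{4} = 2 \left(- (1 + 3)\right) \left(- (1 + 3) + 48\right) \frac{i \sqrt{2}}{4} = 2 \left(\left(-1\right) 4\right) \left(\left(-1\right) 4 + 48\right) \frac{i \sqrt{2}}{4} = 2 \left(-4\right) \left(-4 + 48\right) \frac{i \sqrt{2}}{4} = 2 \left(-4\right) 44 \frac{i \sqrt{2}}{4} = - 352 \frac{i \sqrt{2}}{4} = - 88 i \sqrt{2}$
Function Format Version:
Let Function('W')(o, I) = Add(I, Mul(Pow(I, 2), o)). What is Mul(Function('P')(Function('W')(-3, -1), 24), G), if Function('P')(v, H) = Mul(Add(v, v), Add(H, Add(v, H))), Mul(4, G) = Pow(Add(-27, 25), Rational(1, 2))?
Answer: Mul(-88, I, Pow(2, Rational(1, 2))) ≈ Mul(-124.45, I)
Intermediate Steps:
Function('W')(o, I) = Add(I, Mul(o, Pow(I, 2)))
G = Mul(Rational(1, 4), I, Pow(2, Rational(1, 2))) (G = Mul(Rational(1, 4), Pow(Add(-27, 25), Rational(1, 2))) = Mul(Rational(1, 4), Pow(-2, Rational(1, 2))) = Mul(Rational(1, 4), Mul(I, Pow(2, Rational(1, 2)))) = Mul(Rational(1, 4), I, Pow(2, Rational(1, 2))) ≈ Mul(0.35355, I))
Function('P')(v, H) = Mul(2, v, Add(v, Mul(2, H))) (Function('P')(v, H) = Mul(Mul(2, v), Add(H, Add(H, v))) = Mul(Mul(2, v), Add(v, Mul(2, H))) = Mul(2, v, Add(v, Mul(2, H))))
Mul(Function('P')(Function('W')(-3, -1), 24), G) = Mul(Mul(2, Mul(-1, Add(1, Mul(-1, -3))), Add(Mul(-1, Add(1, Mul(-1, -3))), Mul(2, 24))), Mul(Rational(1, 4), I, Pow(2, Rational(1, 2)))) = Mul(Mul(2, Mul(-1, Add(1, 3)), Add(Mul(-1, Add(1, 3)), 48)), Mul(Rational(1, 4), I, Pow(2, Rational(1, 2)))) = Mul(Mul(2, Mul(-1, 4), Add(Mul(-1, 4), 48)), Mul(Rational(1, 4), I, Pow(2, Rational(1, 2)))) = Mul(Mul(2, -4, Add(-4, 48)), Mul(Rational(1, 4), I, Pow(2, Rational(1, 2)))) = Mul(Mul(2, -4, 44), Mul(Rational(1, 4), I, Pow(2, Rational(1, 2)))) = Mul(-352, Mul(Rational(1, 4), I, Pow(2, Rational(1, 2)))) = Mul(-88, I, Pow(2, Rational(1, 2)))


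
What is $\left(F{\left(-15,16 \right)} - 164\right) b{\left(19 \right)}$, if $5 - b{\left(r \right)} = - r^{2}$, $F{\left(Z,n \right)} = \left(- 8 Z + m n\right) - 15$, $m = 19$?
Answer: $89670$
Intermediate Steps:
$F{\left(Z,n \right)} = -15 - 8 Z + 19 n$ ($F{\left(Z,n \right)} = \left(- 8 Z + 19 n\right) - 15 = -15 - 8 Z + 19 n$)
$b{\left(r \right)} = 5 + r^{2}$ ($b{\left(r \right)} = 5 - - r^{2} = 5 + r^{2}$)
$\left(F{\left(-15,16 \right)} - 164\right) b{\left(19 \right)} = \left(\left(-15 - -120 + 19 \cdot 16\right) - 164\right) \left(5 + 19^{2}\right) = \left(\left(-15 + 120 + 304\right) - 164\right) \left(5 + 361\right) = \left(409 - 164\right) 366 = 245 \cdot 366 = 89670$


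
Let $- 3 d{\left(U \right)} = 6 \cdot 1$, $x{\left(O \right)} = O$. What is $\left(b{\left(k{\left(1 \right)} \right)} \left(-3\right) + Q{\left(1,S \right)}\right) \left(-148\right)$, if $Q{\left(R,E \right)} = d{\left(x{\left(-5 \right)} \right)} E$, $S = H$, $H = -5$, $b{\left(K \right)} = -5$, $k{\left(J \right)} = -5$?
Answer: $-3700$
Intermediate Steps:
$d{\left(U \right)} = -2$ ($d{\left(U \right)} = - \frac{6 \cdot 1}{3} = \left(- \frac{1}{3}\right) 6 = -2$)
$S = -5$
$Q{\left(R,E \right)} = - 2 E$
$\left(b{\left(k{\left(1 \right)} \right)} \left(-3\right) + Q{\left(1,S \right)}\right) \left(-148\right) = \left(\left(-5\right) \left(-3\right) - -10\right) \left(-148\right) = \left(15 + 10\right) \left(-148\right) = 25 \left(-148\right) = -3700$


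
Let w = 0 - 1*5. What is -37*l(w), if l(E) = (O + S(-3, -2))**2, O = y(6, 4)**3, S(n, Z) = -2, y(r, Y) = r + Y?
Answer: -36852148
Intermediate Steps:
y(r, Y) = Y + r
O = 1000 (O = (4 + 6)**3 = 10**3 = 1000)
w = -5 (w = 0 - 5 = -5)
l(E) = 996004 (l(E) = (1000 - 2)**2 = 998**2 = 996004)
-37*l(w) = -37*996004 = -36852148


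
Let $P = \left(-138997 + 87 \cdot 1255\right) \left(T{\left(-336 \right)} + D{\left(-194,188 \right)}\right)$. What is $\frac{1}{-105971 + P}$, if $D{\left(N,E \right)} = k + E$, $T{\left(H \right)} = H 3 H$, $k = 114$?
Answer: $- \frac{1}{10106075851} \approx -9.895 \cdot 10^{-11}$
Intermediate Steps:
$T{\left(H \right)} = 3 H^{2}$ ($T{\left(H \right)} = 3 H H = 3 H^{2}$)
$D{\left(N,E \right)} = 114 + E$
$P = -10105969880$ ($P = \left(-138997 + 87 \cdot 1255\right) \left(3 \left(-336\right)^{2} + \left(114 + 188\right)\right) = \left(-138997 + 109185\right) \left(3 \cdot 112896 + 302\right) = - 29812 \left(338688 + 302\right) = \left(-29812\right) 338990 = -10105969880$)
$\frac{1}{-105971 + P} = \frac{1}{-105971 - 10105969880} = \frac{1}{-10106075851} = - \frac{1}{10106075851}$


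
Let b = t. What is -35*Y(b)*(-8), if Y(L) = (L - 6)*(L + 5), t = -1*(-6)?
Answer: 0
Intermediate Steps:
t = 6
b = 6
Y(L) = (-6 + L)*(5 + L)
-35*Y(b)*(-8) = -35*(-30 + 6² - 1*6)*(-8) = -35*(-30 + 36 - 6)*(-8) = -35*0*(-8) = 0*(-8) = 0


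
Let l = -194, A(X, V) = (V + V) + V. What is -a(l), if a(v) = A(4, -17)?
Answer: 51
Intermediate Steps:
A(X, V) = 3*V (A(X, V) = 2*V + V = 3*V)
a(v) = -51 (a(v) = 3*(-17) = -51)
-a(l) = -1*(-51) = 51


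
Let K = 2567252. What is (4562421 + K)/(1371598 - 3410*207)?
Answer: 7129673/665728 ≈ 10.710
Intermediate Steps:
(4562421 + K)/(1371598 - 3410*207) = (4562421 + 2567252)/(1371598 - 3410*207) = 7129673/(1371598 - 705870) = 7129673/665728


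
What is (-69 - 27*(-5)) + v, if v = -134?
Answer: -68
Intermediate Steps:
(-69 - 27*(-5)) + v = (-69 - 27*(-5)) - 134 = (-69 + 135) - 134 = 66 - 134 = -68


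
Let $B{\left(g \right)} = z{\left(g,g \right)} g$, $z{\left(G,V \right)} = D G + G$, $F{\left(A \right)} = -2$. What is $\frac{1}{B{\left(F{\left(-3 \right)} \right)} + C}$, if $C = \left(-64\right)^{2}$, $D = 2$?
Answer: $\frac{1}{4108} \approx 0.00024343$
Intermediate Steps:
$z{\left(G,V \right)} = 3 G$ ($z{\left(G,V \right)} = 2 G + G = 3 G$)
$C = 4096$
$B{\left(g \right)} = 3 g^{2}$ ($B{\left(g \right)} = 3 g g = 3 g^{2}$)
$\frac{1}{B{\left(F{\left(-3 \right)} \right)} + C} = \frac{1}{3 \left(-2\right)^{2} + 4096} = \frac{1}{3 \cdot 4 + 4096} = \frac{1}{12 + 4096} = \frac{1}{4108}$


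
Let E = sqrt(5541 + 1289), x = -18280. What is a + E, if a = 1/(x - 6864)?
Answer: -1/25144 + sqrt(6830) ≈ 82.644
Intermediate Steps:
a = -1/25144 (a = 1/(-18280 - 6864) = 1/(-25144) = -1/25144 ≈ -3.9771e-5)
E = sqrt(6830) ≈ 82.644
a + E = -1/25144 + sqrt(6830)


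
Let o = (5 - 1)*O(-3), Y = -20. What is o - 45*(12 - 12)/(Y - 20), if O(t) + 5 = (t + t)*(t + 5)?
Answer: -68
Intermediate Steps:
O(t) = -5 + 2*t*(5 + t) (O(t) = -5 + (t + t)*(t + 5) = -5 + (2*t)*(5 + t) = -5 + 2*t*(5 + t))
o = -68 (o = (5 - 1)*(-5 + 2*(-3)² + 10*(-3)) = 4*(-5 + 2*9 - 30) = 4*(-5 + 18 - 30) = 4*(-17) = -68)
o - 45*(12 - 12)/(Y - 20) = -68 - 45*(12 - 12)/(-20 - 20) = -68 - 0/(-40) = -68 - 0*(-1)/40 = -68 - 45*0 = -68 + 0 = -68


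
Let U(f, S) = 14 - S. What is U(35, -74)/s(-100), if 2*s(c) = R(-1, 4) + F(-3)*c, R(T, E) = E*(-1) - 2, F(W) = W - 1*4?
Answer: 88/347 ≈ 0.25360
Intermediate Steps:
F(W) = -4 + W (F(W) = W - 4 = -4 + W)
R(T, E) = -2 - E (R(T, E) = -E - 2 = -2 - E)
s(c) = -3 - 7*c/2 (s(c) = ((-2 - 1*4) + (-4 - 3)*c)/2 = ((-2 - 4) - 7*c)/2 = (-6 - 7*c)/2 = -3 - 7*c/2)
U(35, -74)/s(-100) = (14 - 1*(-74))/(-3 - 7/2*(-100)) = (14 + 74)/(-3 + 350) = 88/347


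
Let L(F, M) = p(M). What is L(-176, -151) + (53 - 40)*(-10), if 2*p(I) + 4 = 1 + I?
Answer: -207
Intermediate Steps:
p(I) = -3/2 + I/2 (p(I) = -2 + (1 + I)/2 = -2 + (½ + I/2) = -3/2 + I/2)
L(F, M) = -3/2 + M/2
L(-176, -151) + (53 - 40)*(-10) = (-3/2 + (½)*(-151)) + (53 - 40)*(-10) = (-3/2 - 151/2) + 13*(-10) = -77 - 130 = -207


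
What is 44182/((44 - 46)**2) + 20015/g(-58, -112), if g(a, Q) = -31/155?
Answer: -178059/2 ≈ -89030.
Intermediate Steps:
g(a, Q) = -1/5 (g(a, Q) = -31*1/155 = -1/5)
44182/((44 - 46)**2) + 20015/g(-58, -112) = 44182/((44 - 46)**2) + 20015/(-1/5) = 44182/((-2)**2) + 20015*(-5) = 44182/4 - 100075 = 44182*(1/4) - 100075 = 22091/2 - 100075 = -178059/2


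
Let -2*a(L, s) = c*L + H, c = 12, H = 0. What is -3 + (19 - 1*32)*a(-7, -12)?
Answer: -549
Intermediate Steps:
a(L, s) = -6*L (a(L, s) = -(12*L + 0)/2 = -6*L)
-3 + (19 - 1*32)*a(-7, -12) = -3 + (19 - 1*32)*(-6*(-7)) = -3 + (19 - 32)*42 = -3 - 13*42 = -3 - 546 = -549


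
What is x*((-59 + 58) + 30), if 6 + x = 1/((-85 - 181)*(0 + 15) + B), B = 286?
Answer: -644525/3704 ≈ -174.01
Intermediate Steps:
x = -22225/3704 (x = -6 + 1/((-85 - 181)*(0 + 15) + 286) = -6 + 1/(-266*15 + 286) = -6 + 1/(-3990 + 286) = -6 + 1/(-3704) = -6 - 1/3704 = -22225/3704 ≈ -6.0003)
x*((-59 + 58) + 30) = -22225*((-59 + 58) + 30)/3704 = -22225*(-1 + 30)/3704 = -22225/3704*29 = -644525/3704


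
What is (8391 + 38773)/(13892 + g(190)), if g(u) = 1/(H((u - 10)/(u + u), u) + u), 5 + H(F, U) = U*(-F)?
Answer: 4480580/1319741 ≈ 3.3950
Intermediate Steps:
H(F, U) = -5 - F*U (H(F, U) = -5 + U*(-F) = -5 - F*U)
g(u) = 2/u (g(u) = 1/((-5 - (u - 10)/(u + u)*u) + u) = 1/((-5 - (-10 + u)/((2*u))*u) + u) = 1/((-5 - (-10 + u)*(1/(2*u))*u) + u) = 1/((-5 - (-10 + u)/(2*u)*u) + u) = 1/((-5 + (5 - u/2)) + u) = 1/(-u/2 + u) = 1/(u/2) = 2/u)
(8391 + 38773)/(13892 + g(190)) = (8391 + 38773)/(13892 + 2/190) = 47164/(13892 + 2*(1/190)) = 47164/(13892 + 1/95) = 47164/(1319741/95) = 47164*(95/1319741) = 4480580/1319741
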